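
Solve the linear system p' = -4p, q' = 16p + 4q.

Coefficient matrix A = [[-4, 0], [16, 4]].
Characteristic polynomial det(A - λI) = λ^2 - 16 = 0.
Eigenvalues λ = 4, -4.
For λ=4: (A-λI) row 1 is [-8, 0], so an eigenvector is (0, -1).
For λ=-4: (A-λI) row 2 is [16, 8], so an eigenvector is (-1, 2).
General solution: C_1e^(4t)(0,-1) + C_2e^(-4t)(-1,2).

p(t) = -C_2e^(-4t), q(t) = -C_1e^(4t) + 2C_2e^(-4t)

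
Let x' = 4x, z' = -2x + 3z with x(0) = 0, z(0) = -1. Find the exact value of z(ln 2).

-8

A = [[4,0],[-2,3]]; eigenvalues λ = 3, 4.
Eigenvectors: (0,1) for λ=3, (1,-2) for λ=4.
From the initial condition, c_1 = -1, c_2 = 0.
z(ln 2) = (-1)(2^3)(1) + (0)(2^4)(-2) = -8.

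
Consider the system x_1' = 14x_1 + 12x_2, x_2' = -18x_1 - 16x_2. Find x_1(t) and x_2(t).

x_1(t) = K_1e^(2t) - 2K_2e^(-4t), x_2(t) = -K_1e^(2t) + 3K_2e^(-4t)

Coefficient matrix A = [[14, 12], [-18, -16]].
Characteristic polynomial det(A - λI) = λ^2 + 2λ - 8 = 0.
Eigenvalues λ = 2, -4.
For λ=2: (A-λI) row 1 is [12, 12], so an eigenvector is (1, -1).
For λ=-4: (A-λI) row 1 is [18, 12], so an eigenvector is (-2, 3).
General solution: K_1e^(2t)(1,-1) + K_2e^(-4t)(-2,3).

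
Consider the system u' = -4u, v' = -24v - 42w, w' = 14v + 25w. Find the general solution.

u(t) = C_3e^(-4t), v(t) = 2C_1e^(-3t) + 3C_2e^(4t), w(t) = -C_1e^(-3t) - 2C_2e^(4t)

Coefficient matrix A = [[-4, 0, 0], [0, -24, -42], [0, 14, 25]].
det(A - λI) = 0 gives eigenvalues λ = -3, 4, -4.
For λ=-3: eigenvector (0,2,-1).
For λ=4: eigenvector (0,3,-2).
For λ=-4: eigenvector (1,0,0).
General solution: C_1e^(-3t)(0,2,-1) + C_2e^(4t)(0,3,-2) + C_3e^(-4t)(1,0,0).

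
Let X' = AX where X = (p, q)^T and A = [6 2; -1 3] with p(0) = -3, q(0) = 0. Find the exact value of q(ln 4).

A = [[6,2],[-1,3]]; eigenvalues λ = 4, 5.
Eigenvectors: (1,-1) for λ=4, (-2,1) for λ=5.
From the initial condition, c_1 = 3, c_2 = 3.
q(ln 4) = (3)(4^4)(-1) + (3)(4^5)(1) = 2304.

2304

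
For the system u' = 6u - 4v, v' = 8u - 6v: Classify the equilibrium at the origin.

saddle

A = [[6,-4],[8,-6]]; det(A-λI) = λ^2 - 4.
λ = 2, -2: opposite signs.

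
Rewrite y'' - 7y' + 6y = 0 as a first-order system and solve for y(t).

y(t) = K_1e^(t) + K_2e^(6t)

Let x_1 = y, x_2 = y'. Then x_1' = x_2 and x_2' = -6x_1 + 7x_2.
A = [[0,1],[-6,7]]; det(A-λI) = λ^2 - 7λ + 6.
Eigenvalues λ = 1, 6 with eigenvectors (1,1), (1,6).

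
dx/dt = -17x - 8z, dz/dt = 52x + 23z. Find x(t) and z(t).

Coefficient matrix A = [[-17, -8], [52, 23]].
Characteristic polynomial det(A - λI) = λ^2 - 6λ + 25 = 0.
Eigenvalues λ = 3 ± 4i (complex conjugate pair).
For λ=3+4i: an eigenvector is (1,-3) - i(1,-2) = (1 - i, -3 + 2i).
A real fundamental pair from Re and Im of e^((3+4i)t)v: X_1 = e^(3t)(cos(4t)·(1,-3) + sin(4t)·(1,-2)), X_2 = e^(3t)(sin(4t)·(1,-3) - cos(4t)·(1,-2)).
General solution: K_1X_1 + K_2X_2.

x(t) = K_1e^(3t)sin(4t) + K_1e^(3t)cos(4t) + K_2e^(3t)sin(4t) - K_2e^(3t)cos(4t), z(t) = -2K_1e^(3t)sin(4t) - 3K_1e^(3t)cos(4t) - 3K_2e^(3t)sin(4t) + 2K_2e^(3t)cos(4t)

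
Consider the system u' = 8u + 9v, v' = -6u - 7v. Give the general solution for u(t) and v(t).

Coefficient matrix A = [[8, 9], [-6, -7]].
Characteristic polynomial det(A - λI) = λ^2 - λ - 2 = 0.
Eigenvalues λ = -1, 2.
For λ=-1: (A-λI) row 1 is [9, 9], so an eigenvector is (1, -1).
For λ=2: (A-λI) row 1 is [6, 9], so an eigenvector is (3, -2).
General solution: K_1e^(-t)(1,-1) + K_2e^(2t)(3,-2).

u(t) = K_1e^(-t) + 3K_2e^(2t), v(t) = -K_1e^(-t) - 2K_2e^(2t)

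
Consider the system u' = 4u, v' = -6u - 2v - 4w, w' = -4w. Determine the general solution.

Coefficient matrix A = [[4, 0, 0], [-6, -2, -4], [0, 0, -4]].
det(A - λI) = 0 gives eigenvalues λ = 4, -2, -4.
For λ=4: eigenvector (1,-1,0).
For λ=-2: eigenvector (0,1,0).
For λ=-4: eigenvector (0,2,1).
General solution: K_1e^(4t)(1,-1,0) + K_2e^(-2t)(0,1,0) + K_3e^(-4t)(0,2,1).

u(t) = K_1e^(4t), v(t) = -K_1e^(4t) + K_2e^(-2t) + 2K_3e^(-4t), w(t) = K_3e^(-4t)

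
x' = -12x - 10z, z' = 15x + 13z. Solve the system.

x(t) = -2c_1e^(3t) + c_2e^(-2t), z(t) = 3c_1e^(3t) - c_2e^(-2t)

Coefficient matrix A = [[-12, -10], [15, 13]].
Characteristic polynomial det(A - λI) = λ^2 - λ - 6 = 0.
Eigenvalues λ = 3, -2.
For λ=3: (A-λI) row 1 is [-15, -10], so an eigenvector is (-2, 3).
For λ=-2: (A-λI) row 1 is [-10, -10], so an eigenvector is (1, -1).
General solution: c_1e^(3t)(-2,3) + c_2e^(-2t)(1,-1).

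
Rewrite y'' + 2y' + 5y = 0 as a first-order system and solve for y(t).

y(t) = C_1e^(-t)cos(2t) + C_2e^(-t)sin(2t)

Let x_1 = y, x_2 = y'. Then x_1' = x_2 and x_2' = -5x_1 - 2x_2.
A = [[0,1],[-5,-2]]; det(A-λI) = λ^2 + 2λ + 5.
Eigenvalues λ = -1 ± 2i.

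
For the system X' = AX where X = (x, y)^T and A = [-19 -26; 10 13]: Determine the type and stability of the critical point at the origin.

stable spiral

A = [[-19,-26],[10,13]]; det(A-λI) = λ^2 + 6λ + 13.
λ = -3 ± 2i: negative real part.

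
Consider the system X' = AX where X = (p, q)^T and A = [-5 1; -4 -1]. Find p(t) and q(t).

Coefficient matrix A = [[-5, 1], [-4, -1]].
Characteristic polynomial det(A - λI) = λ^2 + 6λ + 9 = 0.
Single eigenvalue λ = -3 with algebraic multiplicity 2.
Eigenvector v = (-1,-2); generalized eigenvector w with (A-λI)w=v is (2,3).
General solution: e^(-3t)[c_1·v + c_2·(t·v + w)].

p(t) = -c_1e^(-3t) - c_2te^(-3t) + 2c_2e^(-3t), q(t) = -2c_1e^(-3t) - 2c_2te^(-3t) + 3c_2e^(-3t)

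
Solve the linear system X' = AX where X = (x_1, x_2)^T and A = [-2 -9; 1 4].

Coefficient matrix A = [[-2, -9], [1, 4]].
Characteristic polynomial det(A - λI) = λ^2 - 2λ + 1 = 0.
Single eigenvalue λ = 1 with algebraic multiplicity 2.
Eigenvector v = (3,-1); generalized eigenvector w with (A-λI)w=v is (2,-1).
General solution: e^(t)[K_1·v + K_2·(t·v + w)].

x_1(t) = 3K_1e^(t) + 3K_2te^(t) + 2K_2e^(t), x_2(t) = -K_1e^(t) - K_2te^(t) - K_2e^(t)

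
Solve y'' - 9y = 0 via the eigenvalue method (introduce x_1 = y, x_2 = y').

Let x_1 = y, x_2 = y'. Then x_1' = x_2 and x_2' = 9x_1.
A = [[0,1],[9,0]]; det(A-λI) = λ^2 - 9.
Eigenvalues λ = -3, 3 with eigenvectors (1,-3), (1,3).

y(t) = c_1e^(-3t) + c_2e^(3t)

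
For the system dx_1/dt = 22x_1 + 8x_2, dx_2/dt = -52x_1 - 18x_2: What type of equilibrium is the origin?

unstable spiral

A = [[22,8],[-52,-18]]; det(A-λI) = λ^2 - 4λ + 20.
λ = 2 ± 4i: positive real part.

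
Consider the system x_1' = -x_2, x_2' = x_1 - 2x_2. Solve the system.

Coefficient matrix A = [[0, -1], [1, -2]].
Characteristic polynomial det(A - λI) = λ^2 + 2λ + 1 = 0.
Single eigenvalue λ = -1 with algebraic multiplicity 2.
Eigenvector v = (1,1); generalized eigenvector w with (A-λI)w=v is (3,2).
General solution: e^(-t)[c_1·v + c_2·(t·v + w)].

x_1(t) = c_1e^(-t) + c_2te^(-t) + 3c_2e^(-t), x_2(t) = c_1e^(-t) + c_2te^(-t) + 2c_2e^(-t)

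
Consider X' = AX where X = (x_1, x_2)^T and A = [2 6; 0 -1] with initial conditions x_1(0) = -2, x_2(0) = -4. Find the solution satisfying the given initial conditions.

Coefficient matrix A = [[2, 6], [0, -1]].
Characteristic polynomial det(A - λI) = λ^2 - λ - 2 = 0.
Eigenvalues λ = 2, -1.
For λ=2: (A-λI) row 1 is [0, 6], so an eigenvector is (-1, 0).
For λ=-1: (A-λI) row 1 is [3, 6], so an eigenvector is (-2, 1).
General solution: C_1e^(2t)(-1,0) + C_2e^(-t)(-2,1).
Applying x_1(0)=-2, x_2(0)=-4 gives C_1=10, C_2=-4.

x_1(t) = -10e^(2t) + 8e^(-t), x_2(t) = -4e^(-t)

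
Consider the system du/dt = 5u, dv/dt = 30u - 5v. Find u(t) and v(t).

Coefficient matrix A = [[5, 0], [30, -5]].
Characteristic polynomial det(A - λI) = λ^2 - 25 = 0.
Eigenvalues λ = 5, -5.
For λ=5: (A-λI) row 2 is [30, -10], so an eigenvector is (-1, -3).
For λ=-5: (A-λI) row 1 is [10, 0], so an eigenvector is (0, -1).
General solution: K_1e^(5t)(-1,-3) + K_2e^(-5t)(0,-1).

u(t) = -K_1e^(5t), v(t) = -3K_1e^(5t) - K_2e^(-5t)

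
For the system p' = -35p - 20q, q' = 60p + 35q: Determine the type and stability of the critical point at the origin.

saddle

A = [[-35,-20],[60,35]]; det(A-λI) = λ^2 - 25.
λ = 5, -5: opposite signs.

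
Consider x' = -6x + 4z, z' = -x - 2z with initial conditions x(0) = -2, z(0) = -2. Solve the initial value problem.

x(t) = -4te^(-4t) - 2e^(-4t), z(t) = -2te^(-4t) - 2e^(-4t)

Coefficient matrix A = [[-6, 4], [-1, -2]].
Characteristic polynomial det(A - λI) = λ^2 + 8λ + 16 = 0.
Single eigenvalue λ = -4 with algebraic multiplicity 2.
Eigenvector v = (2,1); generalized eigenvector w with (A-λI)w=v is (3,2).
General solution: e^(-4t)[K_1·v + K_2·(t·v + w)].
Applying x(0)=-2, z(0)=-2 gives K_1=2, K_2=-2.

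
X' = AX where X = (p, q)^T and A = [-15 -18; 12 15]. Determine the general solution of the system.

Coefficient matrix A = [[-15, -18], [12, 15]].
Characteristic polynomial det(A - λI) = λ^2 - 9 = 0.
Eigenvalues λ = -3, 3.
For λ=-3: (A-λI) row 1 is [-12, -18], so an eigenvector is (-3, 2).
For λ=3: (A-λI) row 1 is [-18, -18], so an eigenvector is (1, -1).
General solution: c_1e^(-3t)(-3,2) + c_2e^(3t)(1,-1).

p(t) = -3c_1e^(-3t) + c_2e^(3t), q(t) = 2c_1e^(-3t) - c_2e^(3t)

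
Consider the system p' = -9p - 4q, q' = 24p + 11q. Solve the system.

p(t) = K_1e^(3t) + K_2e^(-t), q(t) = -3K_1e^(3t) - 2K_2e^(-t)

Coefficient matrix A = [[-9, -4], [24, 11]].
Characteristic polynomial det(A - λI) = λ^2 - 2λ - 3 = 0.
Eigenvalues λ = 3, -1.
For λ=3: (A-λI) row 1 is [-12, -4], so an eigenvector is (1, -3).
For λ=-1: (A-λI) row 1 is [-8, -4], so an eigenvector is (1, -2).
General solution: K_1e^(3t)(1,-3) + K_2e^(-t)(1,-2).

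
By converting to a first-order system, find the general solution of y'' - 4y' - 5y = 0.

Let x_1 = y, x_2 = y'. Then x_1' = x_2 and x_2' = 5x_1 + 4x_2.
A = [[0,1],[5,4]]; det(A-λI) = λ^2 - 4λ - 5.
Eigenvalues λ = 5, -1 with eigenvectors (1,5), (1,-1).

y(t) = C_1e^(5t) + C_2e^(-t)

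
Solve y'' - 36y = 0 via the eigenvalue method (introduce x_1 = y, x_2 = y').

Let x_1 = y, x_2 = y'. Then x_1' = x_2 and x_2' = 36x_1.
A = [[0,1],[36,0]]; det(A-λI) = λ^2 - 36.
Eigenvalues λ = 6, -6 with eigenvectors (1,6), (1,-6).

y(t) = C_1e^(6t) + C_2e^(-6t)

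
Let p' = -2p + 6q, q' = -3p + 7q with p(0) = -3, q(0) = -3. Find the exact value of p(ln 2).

-48

A = [[-2,6],[-3,7]]; eigenvalues λ = 1, 4.
Eigenvectors: (2,1) for λ=1, (-1,-1) for λ=4.
From the initial condition, c_1 = 0, c_2 = 3.
p(ln 2) = (0)(2^1)(2) + (3)(2^4)(-1) = -48.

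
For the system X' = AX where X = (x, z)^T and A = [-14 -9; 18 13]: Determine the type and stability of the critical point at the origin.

A = [[-14,-9],[18,13]]; det(A-λI) = λ^2 + λ - 20.
λ = -5, 4: opposite signs.

saddle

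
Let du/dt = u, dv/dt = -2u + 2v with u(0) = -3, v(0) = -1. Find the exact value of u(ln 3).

-9

A = [[1,0],[-2,2]]; eigenvalues λ = 1, 2.
Eigenvectors: (-1,-2) for λ=1, (0,-1) for λ=2.
From the initial condition, c_1 = 3, c_2 = -5.
u(ln 3) = (3)(3^1)(-1) + (-5)(3^2)(0) = -9.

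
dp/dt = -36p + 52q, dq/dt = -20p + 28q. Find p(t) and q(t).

p(t) = 2K_1e^(-4t)sin(4t) + 3K_1e^(-4t)cos(4t) + 3K_2e^(-4t)sin(4t) - 2K_2e^(-4t)cos(4t), q(t) = K_1e^(-4t)sin(4t) + 2K_1e^(-4t)cos(4t) + 2K_2e^(-4t)sin(4t) - K_2e^(-4t)cos(4t)

Coefficient matrix A = [[-36, 52], [-20, 28]].
Characteristic polynomial det(A - λI) = λ^2 + 8λ + 32 = 0.
Eigenvalues λ = -4 ± 4i (complex conjugate pair).
For λ=-4+4i: an eigenvector is (3,2) - i(2,1) = (3 - 2i, 2 - i).
A real fundamental pair from Re and Im of e^((-4+4i)t)v: X_1 = e^(-4t)(cos(4t)·(3,2) + sin(4t)·(2,1)), X_2 = e^(-4t)(sin(4t)·(3,2) - cos(4t)·(2,1)).
General solution: K_1X_1 + K_2X_2.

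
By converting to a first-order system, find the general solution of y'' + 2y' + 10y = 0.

Let x_1 = y, x_2 = y'. Then x_1' = x_2 and x_2' = -10x_1 - 2x_2.
A = [[0,1],[-10,-2]]; det(A-λI) = λ^2 + 2λ + 10.
Eigenvalues λ = -1 ± 3i.

y(t) = K_1e^(-t)cos(3t) + K_2e^(-t)sin(3t)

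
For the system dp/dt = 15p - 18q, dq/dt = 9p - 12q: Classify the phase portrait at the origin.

A = [[15,-18],[9,-12]]; det(A-λI) = λ^2 - 3λ - 18.
λ = 6, -3: opposite signs.

saddle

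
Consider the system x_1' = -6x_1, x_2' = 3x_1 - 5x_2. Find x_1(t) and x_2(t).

Coefficient matrix A = [[-6, 0], [3, -5]].
Characteristic polynomial det(A - λI) = λ^2 + 11λ + 30 = 0.
Eigenvalues λ = -5, -6.
For λ=-5: (A-λI) row 1 is [-1, 0], so an eigenvector is (0, 1).
For λ=-6: (A-λI) row 2 is [3, 1], so an eigenvector is (1, -3).
General solution: c_1e^(-5t)(0,1) + c_2e^(-6t)(1,-3).

x_1(t) = c_2e^(-6t), x_2(t) = c_1e^(-5t) - 3c_2e^(-6t)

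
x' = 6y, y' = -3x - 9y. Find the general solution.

x(t) = 2C_1e^(-3t) + C_2e^(-6t), y(t) = -C_1e^(-3t) - C_2e^(-6t)

Coefficient matrix A = [[0, 6], [-3, -9]].
Characteristic polynomial det(A - λI) = λ^2 + 9λ + 18 = 0.
Eigenvalues λ = -3, -6.
For λ=-3: (A-λI) row 1 is [3, 6], so an eigenvector is (2, -1).
For λ=-6: (A-λI) row 1 is [6, 6], so an eigenvector is (1, -1).
General solution: C_1e^(-3t)(2,-1) + C_2e^(-6t)(1,-1).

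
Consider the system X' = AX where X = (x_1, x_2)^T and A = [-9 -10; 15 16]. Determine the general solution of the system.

Coefficient matrix A = [[-9, -10], [15, 16]].
Characteristic polynomial det(A - λI) = λ^2 - 7λ + 6 = 0.
Eigenvalues λ = 1, 6.
For λ=1: (A-λI) row 1 is [-10, -10], so an eigenvector is (-1, 1).
For λ=6: (A-λI) row 1 is [-15, -10], so an eigenvector is (-2, 3).
General solution: C_1e^(t)(-1,1) + C_2e^(6t)(-2,3).

x_1(t) = -C_1e^(t) - 2C_2e^(6t), x_2(t) = C_1e^(t) + 3C_2e^(6t)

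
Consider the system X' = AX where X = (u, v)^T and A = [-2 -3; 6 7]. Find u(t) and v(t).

u(t) = -c_1e^(4t) - c_2e^(t), v(t) = 2c_1e^(4t) + c_2e^(t)

Coefficient matrix A = [[-2, -3], [6, 7]].
Characteristic polynomial det(A - λI) = λ^2 - 5λ + 4 = 0.
Eigenvalues λ = 4, 1.
For λ=4: (A-λI) row 1 is [-6, -3], so an eigenvector is (-1, 2).
For λ=1: (A-λI) row 1 is [-3, -3], so an eigenvector is (-1, 1).
General solution: c_1e^(4t)(-1,2) + c_2e^(t)(-1,1).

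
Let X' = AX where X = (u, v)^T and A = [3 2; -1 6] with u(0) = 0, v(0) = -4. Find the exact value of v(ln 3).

A = [[3,2],[-1,6]]; eigenvalues λ = 5, 4.
Eigenvectors: (1,1) for λ=5, (-2,-1) for λ=4.
From the initial condition, c_1 = -8, c_2 = -4.
v(ln 3) = (-8)(3^5)(1) + (-4)(3^4)(-1) = -1620.

-1620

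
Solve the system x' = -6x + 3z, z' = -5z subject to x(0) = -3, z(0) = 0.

x(t) = -3e^(-6t), z(t) = 0

Coefficient matrix A = [[-6, 3], [0, -5]].
Characteristic polynomial det(A - λI) = λ^2 + 11λ + 30 = 0.
Eigenvalues λ = -6, -5.
For λ=-6: (A-λI) row 1 is [0, 3], so an eigenvector is (-1, 0).
For λ=-5: (A-λI) row 1 is [-1, 3], so an eigenvector is (3, 1).
General solution: K_1e^(-6t)(-1,0) + K_2e^(-5t)(3,1).
Applying x(0)=-3, z(0)=0 gives K_1=3, K_2=0.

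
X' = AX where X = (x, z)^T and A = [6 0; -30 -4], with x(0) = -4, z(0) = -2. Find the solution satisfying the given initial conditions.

Coefficient matrix A = [[6, 0], [-30, -4]].
Characteristic polynomial det(A - λI) = λ^2 - 2λ - 24 = 0.
Eigenvalues λ = 6, -4.
For λ=6: (A-λI) row 2 is [-30, -10], so an eigenvector is (-1, 3).
For λ=-4: (A-λI) row 1 is [10, 0], so an eigenvector is (0, -1).
General solution: K_1e^(6t)(-1,3) + K_2e^(-4t)(0,-1).
Applying x(0)=-4, z(0)=-2 gives K_1=4, K_2=14.

x(t) = -4e^(6t), z(t) = 12e^(6t) - 14e^(-4t)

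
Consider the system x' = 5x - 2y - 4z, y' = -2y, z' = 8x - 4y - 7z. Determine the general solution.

Coefficient matrix A = [[5, -2, -4], [0, -2, 0], [8, -4, -7]].
det(A - λI) = 0 gives eigenvalues λ = -3, -2, 1.
For λ=-3: eigenvector (1,0,2).
For λ=-2: eigenvector (-2,1,-4).
For λ=1: eigenvector (-1,0,-1).
General solution: K_1e^(-3t)(1,0,2) + K_2e^(-2t)(-2,1,-4) + K_3e^(t)(-1,0,-1).

x(t) = K_1e^(-3t) - 2K_2e^(-2t) - K_3e^(t), y(t) = K_2e^(-2t), z(t) = 2K_1e^(-3t) - 4K_2e^(-2t) - K_3e^(t)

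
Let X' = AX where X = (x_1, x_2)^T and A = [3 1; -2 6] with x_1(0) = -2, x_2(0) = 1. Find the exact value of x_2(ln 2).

112

A = [[3,1],[-2,6]]; eigenvalues λ = 5, 4.
Eigenvectors: (-1,-2) for λ=5, (-1,-1) for λ=4.
From the initial condition, c_1 = -3, c_2 = 5.
x_2(ln 2) = (-3)(2^5)(-2) + (5)(2^4)(-1) = 112.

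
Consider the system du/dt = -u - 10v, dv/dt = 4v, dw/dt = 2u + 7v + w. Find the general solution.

Coefficient matrix A = [[-1, -10, 0], [0, 4, 0], [2, 7, 1]].
det(A - λI) = 0 gives eigenvalues λ = 4, -1, 1.
For λ=4: eigenvector (-2,1,1).
For λ=-1: eigenvector (1,0,-1).
For λ=1: eigenvector (0,0,1).
General solution: K_1e^(4t)(-2,1,1) + K_2e^(-t)(1,0,-1) + K_3e^(t)(0,0,1).

u(t) = -2K_1e^(4t) + K_2e^(-t), v(t) = K_1e^(4t), w(t) = K_1e^(4t) - K_2e^(-t) + K_3e^(t)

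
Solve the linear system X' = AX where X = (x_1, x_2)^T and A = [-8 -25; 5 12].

Coefficient matrix A = [[-8, -25], [5, 12]].
Characteristic polynomial det(A - λI) = λ^2 - 4λ + 29 = 0.
Eigenvalues λ = 2 ± 5i (complex conjugate pair).
For λ=2+5i: an eigenvector is (-2,1) - i(-1,0) = (-2 + i, 1).
A real fundamental pair from Re and Im of e^((2+5i)t)v: X_1 = e^(2t)(cos(5t)·(-2,1) + sin(5t)·(-1,0)), X_2 = e^(2t)(sin(5t)·(-2,1) - cos(5t)·(-1,0)).
General solution: c_1X_1 + c_2X_2.

x_1(t) = -c_1e^(2t)sin(5t) - 2c_1e^(2t)cos(5t) - 2c_2e^(2t)sin(5t) + c_2e^(2t)cos(5t), x_2(t) = c_1e^(2t)cos(5t) + c_2e^(2t)sin(5t)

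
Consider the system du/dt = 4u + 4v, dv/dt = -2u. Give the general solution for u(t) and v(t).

Coefficient matrix A = [[4, 4], [-2, 0]].
Characteristic polynomial det(A - λI) = λ^2 - 4λ + 8 = 0.
Eigenvalues λ = 2 ± 2i (complex conjugate pair).
For λ=2+2i: an eigenvector is (1,-1) - i(-1,0) = (1 + i, -1).
A real fundamental pair from Re and Im of e^((2+2i)t)v: X_1 = e^(2t)(cos(2t)·(1,-1) + sin(2t)·(-1,0)), X_2 = e^(2t)(sin(2t)·(1,-1) - cos(2t)·(-1,0)).
General solution: c_1X_1 + c_2X_2.

u(t) = -c_1e^(2t)sin(2t) + c_1e^(2t)cos(2t) + c_2e^(2t)sin(2t) + c_2e^(2t)cos(2t), v(t) = -c_1e^(2t)cos(2t) - c_2e^(2t)sin(2t)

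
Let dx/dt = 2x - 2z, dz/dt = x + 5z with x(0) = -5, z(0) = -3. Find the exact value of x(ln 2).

48

A = [[2,-2],[1,5]]; eigenvalues λ = 4, 3.
Eigenvectors: (-1,1) for λ=4, (2,-1) for λ=3.
From the initial condition, c_1 = -11, c_2 = -8.
x(ln 2) = (-11)(2^4)(-1) + (-8)(2^3)(2) = 48.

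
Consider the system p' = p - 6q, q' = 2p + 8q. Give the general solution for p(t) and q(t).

p(t) = 2K_1e^(4t) + 3K_2e^(5t), q(t) = -K_1e^(4t) - 2K_2e^(5t)

Coefficient matrix A = [[1, -6], [2, 8]].
Characteristic polynomial det(A - λI) = λ^2 - 9λ + 20 = 0.
Eigenvalues λ = 4, 5.
For λ=4: (A-λI) row 1 is [-3, -6], so an eigenvector is (2, -1).
For λ=5: (A-λI) row 1 is [-4, -6], so an eigenvector is (3, -2).
General solution: K_1e^(4t)(2,-1) + K_2e^(5t)(3,-2).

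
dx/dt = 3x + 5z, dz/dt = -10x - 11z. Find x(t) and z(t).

x(t) = 2C_1e^(-4t)sin(t) + C_1e^(-4t)cos(t) + C_2e^(-4t)sin(t) - 2C_2e^(-4t)cos(t), z(t) = -3C_1e^(-4t)sin(t) - C_1e^(-4t)cos(t) - C_2e^(-4t)sin(t) + 3C_2e^(-4t)cos(t)

Coefficient matrix A = [[3, 5], [-10, -11]].
Characteristic polynomial det(A - λI) = λ^2 + 8λ + 17 = 0.
Eigenvalues λ = -4 ± i (complex conjugate pair).
For λ=-4+i: an eigenvector is (1,-1) - i(2,-3) = (1 - 2i, -1 + 3i).
A real fundamental pair from Re and Im of e^((-4+i)t)v: X_1 = e^(-4t)(cos(t)·(1,-1) + sin(t)·(2,-3)), X_2 = e^(-4t)(sin(t)·(1,-1) - cos(t)·(2,-3)).
General solution: C_1X_1 + C_2X_2.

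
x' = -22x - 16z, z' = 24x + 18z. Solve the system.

x(t) = -c_1e^(-6t) - 2c_2e^(2t), z(t) = c_1e^(-6t) + 3c_2e^(2t)

Coefficient matrix A = [[-22, -16], [24, 18]].
Characteristic polynomial det(A - λI) = λ^2 + 4λ - 12 = 0.
Eigenvalues λ = -6, 2.
For λ=-6: (A-λI) row 1 is [-16, -16], so an eigenvector is (-1, 1).
For λ=2: (A-λI) row 1 is [-24, -16], so an eigenvector is (-2, 3).
General solution: c_1e^(-6t)(-1,1) + c_2e^(2t)(-2,3).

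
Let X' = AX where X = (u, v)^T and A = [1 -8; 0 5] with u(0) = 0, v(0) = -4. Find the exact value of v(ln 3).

A = [[1,-8],[0,5]]; eigenvalues λ = 1, 5.
Eigenvectors: (1,0) for λ=1, (2,-1) for λ=5.
From the initial condition, c_1 = -8, c_2 = 4.
v(ln 3) = (-8)(3^1)(0) + (4)(3^5)(-1) = -972.

-972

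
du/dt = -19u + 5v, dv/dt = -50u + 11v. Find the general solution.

u(t) = -C_1e^(-4t)sin(5t) + C_2e^(-4t)cos(5t), v(t) = -3C_1e^(-4t)sin(5t) - C_1e^(-4t)cos(5t) - C_2e^(-4t)sin(5t) + 3C_2e^(-4t)cos(5t)

Coefficient matrix A = [[-19, 5], [-50, 11]].
Characteristic polynomial det(A - λI) = λ^2 + 8λ + 41 = 0.
Eigenvalues λ = -4 ± 5i (complex conjugate pair).
For λ=-4+5i: an eigenvector is (0,-1) - i(-1,-3) = (0 + i, -1 + 3i).
A real fundamental pair from Re and Im of e^((-4+5i)t)v: X_1 = e^(-4t)(cos(5t)·(0,-1) + sin(5t)·(-1,-3)), X_2 = e^(-4t)(sin(5t)·(0,-1) - cos(5t)·(-1,-3)).
General solution: C_1X_1 + C_2X_2.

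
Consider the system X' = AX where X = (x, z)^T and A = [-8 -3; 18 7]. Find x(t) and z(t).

Coefficient matrix A = [[-8, -3], [18, 7]].
Characteristic polynomial det(A - λI) = λ^2 + λ - 2 = 0.
Eigenvalues λ = -2, 1.
For λ=-2: (A-λI) row 1 is [-6, -3], so an eigenvector is (1, -2).
For λ=1: (A-λI) row 1 is [-9, -3], so an eigenvector is (-1, 3).
General solution: K_1e^(-2t)(1,-2) + K_2e^(t)(-1,3).

x(t) = K_1e^(-2t) - K_2e^(t), z(t) = -2K_1e^(-2t) + 3K_2e^(t)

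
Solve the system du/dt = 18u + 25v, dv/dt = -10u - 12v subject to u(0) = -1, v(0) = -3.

Coefficient matrix A = [[18, 25], [-10, -12]].
Characteristic polynomial det(A - λI) = λ^2 - 6λ + 34 = 0.
Eigenvalues λ = 3 ± 5i (complex conjugate pair).
For λ=3+5i: an eigenvector is (-1,1) - i(2,-1) = (-1 - 2i, 1 + i).
A real fundamental pair from Re and Im of e^((3+5i)t)v: X_1 = e^(3t)(cos(5t)·(-1,1) + sin(5t)·(2,-1)), X_2 = e^(3t)(sin(5t)·(-1,1) - cos(5t)·(2,-1)).
General solution: C_1X_1 + C_2X_2.
Applying u(0)=-1, v(0)=-3 gives C_1=-7, C_2=4.

u(t) = -18e^(3t)sin(5t) - e^(3t)cos(5t), v(t) = 11e^(3t)sin(5t) - 3e^(3t)cos(5t)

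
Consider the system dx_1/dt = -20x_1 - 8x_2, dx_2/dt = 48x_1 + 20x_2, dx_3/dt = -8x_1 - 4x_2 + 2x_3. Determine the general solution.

x_1(t) = -K_1e^(4t) + K_2e^(-4t), x_2(t) = 3K_1e^(4t) - 2K_2e^(-4t), x_3(t) = -2K_1e^(4t) + K_3e^(2t)

Coefficient matrix A = [[-20, -8, 0], [48, 20, 0], [-8, -4, 2]].
det(A - λI) = 0 gives eigenvalues λ = 4, -4, 2.
For λ=4: eigenvector (-1,3,-2).
For λ=-4: eigenvector (1,-2,0).
For λ=2: eigenvector (0,0,1).
General solution: K_1e^(4t)(-1,3,-2) + K_2e^(-4t)(1,-2,0) + K_3e^(2t)(0,0,1).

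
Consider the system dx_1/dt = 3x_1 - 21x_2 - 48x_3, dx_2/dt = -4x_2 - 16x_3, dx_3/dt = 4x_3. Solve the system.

x_1(t) = -6K_1e^(4t) + 3K_2e^(-4t) + K_3e^(3t), x_2(t) = -2K_1e^(4t) + K_2e^(-4t), x_3(t) = K_1e^(4t)

Coefficient matrix A = [[3, -21, -48], [0, -4, -16], [0, 0, 4]].
det(A - λI) = 0 gives eigenvalues λ = 4, -4, 3.
For λ=4: eigenvector (-6,-2,1).
For λ=-4: eigenvector (3,1,0).
For λ=3: eigenvector (1,0,0).
General solution: K_1e^(4t)(-6,-2,1) + K_2e^(-4t)(3,1,0) + K_3e^(3t)(1,0,0).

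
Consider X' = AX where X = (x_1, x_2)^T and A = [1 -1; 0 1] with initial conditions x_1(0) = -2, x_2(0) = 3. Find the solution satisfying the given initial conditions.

x_1(t) = -3te^(t) - 2e^(t), x_2(t) = 3e^(t)

Coefficient matrix A = [[1, -1], [0, 1]].
Characteristic polynomial det(A - λI) = λ^2 - 2λ + 1 = 0.
Single eigenvalue λ = 1 with algebraic multiplicity 2.
Eigenvector v = (1,0); generalized eigenvector w with (A-λI)w=v is (-2,-1).
General solution: e^(t)[C_1·v + C_2·(t·v + w)].
Applying x_1(0)=-2, x_2(0)=3 gives C_1=-8, C_2=-3.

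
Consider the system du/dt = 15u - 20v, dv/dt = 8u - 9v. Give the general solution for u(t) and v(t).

Coefficient matrix A = [[15, -20], [8, -9]].
Characteristic polynomial det(A - λI) = λ^2 - 6λ + 25 = 0.
Eigenvalues λ = 3 ± 4i (complex conjugate pair).
For λ=3+4i: an eigenvector is (1,1) - i(-2,-1) = (1 + 2i, 1 + i).
A real fundamental pair from Re and Im of e^((3+4i)t)v: X_1 = e^(3t)(cos(4t)·(1,1) + sin(4t)·(-2,-1)), X_2 = e^(3t)(sin(4t)·(1,1) - cos(4t)·(-2,-1)).
General solution: K_1X_1 + K_2X_2.

u(t) = -2K_1e^(3t)sin(4t) + K_1e^(3t)cos(4t) + K_2e^(3t)sin(4t) + 2K_2e^(3t)cos(4t), v(t) = -K_1e^(3t)sin(4t) + K_1e^(3t)cos(4t) + K_2e^(3t)sin(4t) + K_2e^(3t)cos(4t)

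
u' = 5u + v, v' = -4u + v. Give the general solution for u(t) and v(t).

Coefficient matrix A = [[5, 1], [-4, 1]].
Characteristic polynomial det(A - λI) = λ^2 - 6λ + 9 = 0.
Single eigenvalue λ = 3 with algebraic multiplicity 2.
Eigenvector v = (1,-2); generalized eigenvector w with (A-λI)w=v is (-1,3).
General solution: e^(3t)[K_1·v + K_2·(t·v + w)].

u(t) = K_1e^(3t) + K_2te^(3t) - K_2e^(3t), v(t) = -2K_1e^(3t) - 2K_2te^(3t) + 3K_2e^(3t)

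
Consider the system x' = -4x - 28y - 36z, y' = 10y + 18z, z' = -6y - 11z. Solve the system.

x(t) = c_1e^(-4t) + 4c_2e^(t) + 6c_3e^(-2t), y(t) = -2c_2e^(t) - 3c_3e^(-2t), z(t) = c_2e^(t) + 2c_3e^(-2t)

Coefficient matrix A = [[-4, -28, -36], [0, 10, 18], [0, -6, -11]].
det(A - λI) = 0 gives eigenvalues λ = -4, 1, -2.
For λ=-4: eigenvector (1,0,0).
For λ=1: eigenvector (4,-2,1).
For λ=-2: eigenvector (6,-3,2).
General solution: c_1e^(-4t)(1,0,0) + c_2e^(t)(4,-2,1) + c_3e^(-2t)(6,-3,2).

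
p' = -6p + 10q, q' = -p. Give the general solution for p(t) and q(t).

Coefficient matrix A = [[-6, 10], [-1, 0]].
Characteristic polynomial det(A - λI) = λ^2 + 6λ + 10 = 0.
Eigenvalues λ = -3 ± i (complex conjugate pair).
For λ=-3+i: an eigenvector is (-3,-1) - i(-1,0) = (-3 + i, -1).
A real fundamental pair from Re and Im of e^((-3+i)t)v: X_1 = e^(-3t)(cos(t)·(-3,-1) + sin(t)·(-1,0)), X_2 = e^(-3t)(sin(t)·(-3,-1) - cos(t)·(-1,0)).
General solution: C_1X_1 + C_2X_2.

p(t) = -C_1e^(-3t)sin(t) - 3C_1e^(-3t)cos(t) - 3C_2e^(-3t)sin(t) + C_2e^(-3t)cos(t), q(t) = -C_1e^(-3t)cos(t) - C_2e^(-3t)sin(t)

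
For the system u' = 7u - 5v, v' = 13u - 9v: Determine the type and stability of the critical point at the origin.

A = [[7,-5],[13,-9]]; det(A-λI) = λ^2 + 2λ + 2.
λ = -1 ± i: negative real part.

stable spiral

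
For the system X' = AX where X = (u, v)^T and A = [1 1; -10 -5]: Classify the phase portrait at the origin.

stable spiral

A = [[1,1],[-10,-5]]; det(A-λI) = λ^2 + 4λ + 5.
λ = -2 ± i: negative real part.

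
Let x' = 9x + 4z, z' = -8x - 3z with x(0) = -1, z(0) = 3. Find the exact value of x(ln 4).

A = [[9,4],[-8,-3]]; eigenvalues λ = 1, 5.
Eigenvectors: (-1,2) for λ=1, (-1,1) for λ=5.
From the initial condition, c_1 = 2, c_2 = -1.
x(ln 4) = (2)(4^1)(-1) + (-1)(4^5)(-1) = 1016.

1016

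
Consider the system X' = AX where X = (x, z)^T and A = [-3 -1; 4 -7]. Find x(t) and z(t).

x(t) = -K_1e^(-5t) - K_2te^(-5t) + K_2e^(-5t), z(t) = -2K_1e^(-5t) - 2K_2te^(-5t) + 3K_2e^(-5t)

Coefficient matrix A = [[-3, -1], [4, -7]].
Characteristic polynomial det(A - λI) = λ^2 + 10λ + 25 = 0.
Single eigenvalue λ = -5 with algebraic multiplicity 2.
Eigenvector v = (-1,-2); generalized eigenvector w with (A-λI)w=v is (1,3).
General solution: e^(-5t)[K_1·v + K_2·(t·v + w)].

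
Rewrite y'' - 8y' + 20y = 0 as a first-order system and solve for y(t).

Let x_1 = y, x_2 = y'. Then x_1' = x_2 and x_2' = -20x_1 + 8x_2.
A = [[0,1],[-20,8]]; det(A-λI) = λ^2 - 8λ + 20.
Eigenvalues λ = 4 ± 2i.

y(t) = K_1e^(4t)cos(2t) + K_2e^(4t)sin(2t)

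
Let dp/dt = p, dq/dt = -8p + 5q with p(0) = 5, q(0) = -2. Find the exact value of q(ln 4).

-12248

A = [[1,0],[-8,5]]; eigenvalues λ = 5, 1.
Eigenvectors: (0,-1) for λ=5, (-1,-2) for λ=1.
From the initial condition, c_1 = 12, c_2 = -5.
q(ln 4) = (12)(4^5)(-1) + (-5)(4^1)(-2) = -12248.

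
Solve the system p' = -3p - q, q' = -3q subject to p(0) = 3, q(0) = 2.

Coefficient matrix A = [[-3, -1], [0, -3]].
Characteristic polynomial det(A - λI) = λ^2 + 6λ + 9 = 0.
Single eigenvalue λ = -3 with algebraic multiplicity 2.
Eigenvector v = (1,0); generalized eigenvector w with (A-λI)w=v is (3,-1).
General solution: e^(-3t)[c_1·v + c_2·(t·v + w)].
Applying p(0)=3, q(0)=2 gives c_1=9, c_2=-2.

p(t) = -2te^(-3t) + 3e^(-3t), q(t) = 2e^(-3t)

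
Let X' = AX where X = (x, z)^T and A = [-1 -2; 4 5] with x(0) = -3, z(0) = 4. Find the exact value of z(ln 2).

20

A = [[-1,-2],[4,5]]; eigenvalues λ = 1, 3.
Eigenvectors: (-1,1) for λ=1, (-1,2) for λ=3.
From the initial condition, c_1 = 2, c_2 = 1.
z(ln 2) = (2)(2^1)(1) + (1)(2^3)(2) = 20.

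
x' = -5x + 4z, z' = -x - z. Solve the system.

Coefficient matrix A = [[-5, 4], [-1, -1]].
Characteristic polynomial det(A - λI) = λ^2 + 6λ + 9 = 0.
Single eigenvalue λ = -3 with algebraic multiplicity 2.
Eigenvector v = (-2,-1); generalized eigenvector w with (A-λI)w=v is (-1,-1).
General solution: e^(-3t)[C_1·v + C_2·(t·v + w)].

x(t) = -2C_1e^(-3t) - 2C_2te^(-3t) - C_2e^(-3t), z(t) = -C_1e^(-3t) - C_2te^(-3t) - C_2e^(-3t)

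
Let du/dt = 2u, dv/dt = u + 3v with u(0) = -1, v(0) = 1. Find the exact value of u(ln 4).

-16

A = [[2,0],[1,3]]; eigenvalues λ = 3, 2.
Eigenvectors: (0,1) for λ=3, (-1,1) for λ=2.
From the initial condition, c_1 = 0, c_2 = 1.
u(ln 4) = (0)(4^3)(0) + (1)(4^2)(-1) = -16.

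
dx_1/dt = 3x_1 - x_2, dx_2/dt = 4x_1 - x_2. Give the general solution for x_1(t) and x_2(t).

Coefficient matrix A = [[3, -1], [4, -1]].
Characteristic polynomial det(A - λI) = λ^2 - 2λ + 1 = 0.
Single eigenvalue λ = 1 with algebraic multiplicity 2.
Eigenvector v = (1,2); generalized eigenvector w with (A-λI)w=v is (1,1).
General solution: e^(t)[c_1·v + c_2·(t·v + w)].

x_1(t) = c_1e^(t) + c_2te^(t) + c_2e^(t), x_2(t) = 2c_1e^(t) + 2c_2te^(t) + c_2e^(t)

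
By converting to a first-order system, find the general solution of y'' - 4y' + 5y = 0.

Let x_1 = y, x_2 = y'. Then x_1' = x_2 and x_2' = -5x_1 + 4x_2.
A = [[0,1],[-5,4]]; det(A-λI) = λ^2 - 4λ + 5.
Eigenvalues λ = 2 ± i.

y(t) = C_1e^(2t)cos(t) + C_2e^(2t)sin(t)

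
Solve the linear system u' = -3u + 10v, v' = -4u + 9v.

Coefficient matrix A = [[-3, 10], [-4, 9]].
Characteristic polynomial det(A - λI) = λ^2 - 6λ + 13 = 0.
Eigenvalues λ = 3 ± 2i (complex conjugate pair).
For λ=3+2i: an eigenvector is (-2,-1) - i(1,1) = (-2 - i, -1 - i).
A real fundamental pair from Re and Im of e^((3+2i)t)v: X_1 = e^(3t)(cos(2t)·(-2,-1) + sin(2t)·(1,1)), X_2 = e^(3t)(sin(2t)·(-2,-1) - cos(2t)·(1,1)).
General solution: C_1X_1 + C_2X_2.

u(t) = C_1e^(3t)sin(2t) - 2C_1e^(3t)cos(2t) - 2C_2e^(3t)sin(2t) - C_2e^(3t)cos(2t), v(t) = C_1e^(3t)sin(2t) - C_1e^(3t)cos(2t) - C_2e^(3t)sin(2t) - C_2e^(3t)cos(2t)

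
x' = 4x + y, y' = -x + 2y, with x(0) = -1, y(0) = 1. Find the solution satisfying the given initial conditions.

Coefficient matrix A = [[4, 1], [-1, 2]].
Characteristic polynomial det(A - λI) = λ^2 - 6λ + 9 = 0.
Single eigenvalue λ = 3 with algebraic multiplicity 2.
Eigenvector v = (1,-1); generalized eigenvector w with (A-λI)w=v is (0,1).
General solution: e^(3t)[C_1·v + C_2·(t·v + w)].
Applying x(0)=-1, y(0)=1 gives C_1=-1, C_2=0.

x(t) = -e^(3t), y(t) = e^(3t)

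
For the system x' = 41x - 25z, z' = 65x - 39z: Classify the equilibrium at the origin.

unstable spiral

A = [[41,-25],[65,-39]]; det(A-λI) = λ^2 - 2λ + 26.
λ = 1 ± 5i: positive real part.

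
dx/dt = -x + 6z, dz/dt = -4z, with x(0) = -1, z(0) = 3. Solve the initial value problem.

x(t) = 5e^(-t) - 6e^(-4t), z(t) = 3e^(-4t)

Coefficient matrix A = [[-1, 6], [0, -4]].
Characteristic polynomial det(A - λI) = λ^2 + 5λ + 4 = 0.
Eigenvalues λ = -1, -4.
For λ=-1: (A-λI) row 1 is [0, 6], so an eigenvector is (1, 0).
For λ=-4: (A-λI) row 1 is [3, 6], so an eigenvector is (2, -1).
General solution: C_1e^(-t)(1,0) + C_2e^(-4t)(2,-1).
Applying x(0)=-1, z(0)=3 gives C_1=5, C_2=-3.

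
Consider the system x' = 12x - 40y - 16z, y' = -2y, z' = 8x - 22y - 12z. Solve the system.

Coefficient matrix A = [[12, -40, -16], [0, -2, 0], [8, -22, -12]].
det(A - λI) = 0 gives eigenvalues λ = 4, -4, -2.
For λ=4: eigenvector (2,0,1).
For λ=-4: eigenvector (1,0,1).
For λ=-2: eigenvector (-4,-1,-1).
General solution: C_1e^(4t)(2,0,1) + C_2e^(-4t)(1,0,1) + C_3e^(-2t)(-4,-1,-1).

x(t) = 2C_1e^(4t) + C_2e^(-4t) - 4C_3e^(-2t), y(t) = -C_3e^(-2t), z(t) = C_1e^(4t) + C_2e^(-4t) - C_3e^(-2t)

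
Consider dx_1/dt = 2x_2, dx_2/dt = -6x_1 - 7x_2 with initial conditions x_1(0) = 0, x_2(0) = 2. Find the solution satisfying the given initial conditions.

x_1(t) = 4e^(-3t) - 4e^(-4t), x_2(t) = -6e^(-3t) + 8e^(-4t)

Coefficient matrix A = [[0, 2], [-6, -7]].
Characteristic polynomial det(A - λI) = λ^2 + 7λ + 12 = 0.
Eigenvalues λ = -3, -4.
For λ=-3: (A-λI) row 1 is [3, 2], so an eigenvector is (2, -3).
For λ=-4: (A-λI) row 1 is [4, 2], so an eigenvector is (1, -2).
General solution: c_1e^(-3t)(2,-3) + c_2e^(-4t)(1,-2).
Applying x_1(0)=0, x_2(0)=2 gives c_1=2, c_2=-4.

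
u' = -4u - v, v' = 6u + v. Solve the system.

Coefficient matrix A = [[-4, -1], [6, 1]].
Characteristic polynomial det(A - λI) = λ^2 + 3λ + 2 = 0.
Eigenvalues λ = -2, -1.
For λ=-2: (A-λI) row 1 is [-2, -1], so an eigenvector is (-1, 2).
For λ=-1: (A-λI) row 1 is [-3, -1], so an eigenvector is (1, -3).
General solution: C_1e^(-2t)(-1,2) + C_2e^(-t)(1,-3).

u(t) = -C_1e^(-2t) + C_2e^(-t), v(t) = 2C_1e^(-2t) - 3C_2e^(-t)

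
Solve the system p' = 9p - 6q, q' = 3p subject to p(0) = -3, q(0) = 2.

p(t) = -10e^(6t) + 7e^(3t), q(t) = -5e^(6t) + 7e^(3t)

Coefficient matrix A = [[9, -6], [3, 0]].
Characteristic polynomial det(A - λI) = λ^2 - 9λ + 18 = 0.
Eigenvalues λ = 3, 6.
For λ=3: (A-λI) row 1 is [6, -6], so an eigenvector is (1, 1).
For λ=6: (A-λI) row 1 is [3, -6], so an eigenvector is (-2, -1).
General solution: K_1e^(3t)(1,1) + K_2e^(6t)(-2,-1).
Applying p(0)=-3, q(0)=2 gives K_1=7, K_2=5.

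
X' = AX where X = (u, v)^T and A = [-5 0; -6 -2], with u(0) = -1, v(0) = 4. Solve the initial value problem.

u(t) = -e^(-5t), v(t) = 6e^(-2t) - 2e^(-5t)

Coefficient matrix A = [[-5, 0], [-6, -2]].
Characteristic polynomial det(A - λI) = λ^2 + 7λ + 10 = 0.
Eigenvalues λ = -2, -5.
For λ=-2: (A-λI) row 1 is [-3, 0], so an eigenvector is (0, -1).
For λ=-5: (A-λI) row 2 is [-6, 3], so an eigenvector is (-1, -2).
General solution: c_1e^(-2t)(0,-1) + c_2e^(-5t)(-1,-2).
Applying u(0)=-1, v(0)=4 gives c_1=-6, c_2=1.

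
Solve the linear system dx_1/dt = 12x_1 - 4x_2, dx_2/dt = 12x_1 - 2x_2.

Coefficient matrix A = [[12, -4], [12, -2]].
Characteristic polynomial det(A - λI) = λ^2 - 10λ + 24 = 0.
Eigenvalues λ = 4, 6.
For λ=4: (A-λI) row 1 is [8, -4], so an eigenvector is (1, 2).
For λ=6: (A-λI) row 1 is [6, -4], so an eigenvector is (2, 3).
General solution: K_1e^(4t)(1,2) + K_2e^(6t)(2,3).

x_1(t) = K_1e^(4t) + 2K_2e^(6t), x_2(t) = 2K_1e^(4t) + 3K_2e^(6t)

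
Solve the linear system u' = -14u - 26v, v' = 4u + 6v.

Coefficient matrix A = [[-14, -26], [4, 6]].
Characteristic polynomial det(A - λI) = λ^2 + 8λ + 20 = 0.
Eigenvalues λ = -4 ± 2i (complex conjugate pair).
For λ=-4+2i: an eigenvector is (-2,1) - i(-3,1) = (-2 + 3i, 1 - i).
A real fundamental pair from Re and Im of e^((-4+2i)t)v: X_1 = e^(-4t)(cos(2t)·(-2,1) + sin(2t)·(-3,1)), X_2 = e^(-4t)(sin(2t)·(-2,1) - cos(2t)·(-3,1)).
General solution: K_1X_1 + K_2X_2.

u(t) = -3K_1e^(-4t)sin(2t) - 2K_1e^(-4t)cos(2t) - 2K_2e^(-4t)sin(2t) + 3K_2e^(-4t)cos(2t), v(t) = K_1e^(-4t)sin(2t) + K_1e^(-4t)cos(2t) + K_2e^(-4t)sin(2t) - K_2e^(-4t)cos(2t)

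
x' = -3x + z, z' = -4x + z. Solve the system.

Coefficient matrix A = [[-3, 1], [-4, 1]].
Characteristic polynomial det(A - λI) = λ^2 + 2λ + 1 = 0.
Single eigenvalue λ = -1 with algebraic multiplicity 2.
Eigenvector v = (1,2); generalized eigenvector w with (A-λI)w=v is (1,3).
General solution: e^(-t)[K_1·v + K_2·(t·v + w)].

x(t) = K_1e^(-t) + K_2te^(-t) + K_2e^(-t), z(t) = 2K_1e^(-t) + 2K_2te^(-t) + 3K_2e^(-t)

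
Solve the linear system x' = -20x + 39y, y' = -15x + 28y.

x(t) = -3c_1e^(4t)sin(3t) + 2c_1e^(4t)cos(3t) + 2c_2e^(4t)sin(3t) + 3c_2e^(4t)cos(3t), y(t) = -2c_1e^(4t)sin(3t) + c_1e^(4t)cos(3t) + c_2e^(4t)sin(3t) + 2c_2e^(4t)cos(3t)

Coefficient matrix A = [[-20, 39], [-15, 28]].
Characteristic polynomial det(A - λI) = λ^2 - 8λ + 25 = 0.
Eigenvalues λ = 4 ± 3i (complex conjugate pair).
For λ=4+3i: an eigenvector is (2,1) - i(-3,-2) = (2 + 3i, 1 + 2i).
A real fundamental pair from Re and Im of e^((4+3i)t)v: X_1 = e^(4t)(cos(3t)·(2,1) + sin(3t)·(-3,-2)), X_2 = e^(4t)(sin(3t)·(2,1) - cos(3t)·(-3,-2)).
General solution: c_1X_1 + c_2X_2.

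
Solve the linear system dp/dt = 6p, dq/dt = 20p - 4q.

p(t) = K_1e^(6t), q(t) = 2K_1e^(6t) - K_2e^(-4t)

Coefficient matrix A = [[6, 0], [20, -4]].
Characteristic polynomial det(A - λI) = λ^2 - 2λ - 24 = 0.
Eigenvalues λ = 6, -4.
For λ=6: (A-λI) row 2 is [20, -10], so an eigenvector is (1, 2).
For λ=-4: (A-λI) row 1 is [10, 0], so an eigenvector is (0, -1).
General solution: K_1e^(6t)(1,2) + K_2e^(-4t)(0,-1).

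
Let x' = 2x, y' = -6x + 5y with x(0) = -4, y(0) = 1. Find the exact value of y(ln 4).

9088

A = [[2,0],[-6,5]]; eigenvalues λ = 5, 2.
Eigenvectors: (0,-1) for λ=5, (-1,-2) for λ=2.
From the initial condition, c_1 = -9, c_2 = 4.
y(ln 4) = (-9)(4^5)(-1) + (4)(4^2)(-2) = 9088.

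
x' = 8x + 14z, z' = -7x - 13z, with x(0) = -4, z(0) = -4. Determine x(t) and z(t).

Coefficient matrix A = [[8, 14], [-7, -13]].
Characteristic polynomial det(A - λI) = λ^2 + 5λ - 6 = 0.
Eigenvalues λ = 1, -6.
For λ=1: (A-λI) row 1 is [7, 14], so an eigenvector is (2, -1).
For λ=-6: (A-λI) row 1 is [14, 14], so an eigenvector is (1, -1).
General solution: K_1e^(t)(2,-1) + K_2e^(-6t)(1,-1).
Applying x(0)=-4, z(0)=-4 gives K_1=-8, K_2=12.

x(t) = -16e^(t) + 12e^(-6t), z(t) = 8e^(t) - 12e^(-6t)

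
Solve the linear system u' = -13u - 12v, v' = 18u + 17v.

Coefficient matrix A = [[-13, -12], [18, 17]].
Characteristic polynomial det(A - λI) = λ^2 - 4λ - 5 = 0.
Eigenvalues λ = 5, -1.
For λ=5: (A-λI) row 1 is [-18, -12], so an eigenvector is (-2, 3).
For λ=-1: (A-λI) row 1 is [-12, -12], so an eigenvector is (-1, 1).
General solution: c_1e^(5t)(-2,3) + c_2e^(-t)(-1,1).

u(t) = -2c_1e^(5t) - c_2e^(-t), v(t) = 3c_1e^(5t) + c_2e^(-t)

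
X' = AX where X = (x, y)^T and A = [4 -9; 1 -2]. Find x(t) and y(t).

x(t) = 3C_1e^(t) + 3C_2te^(t) + C_2e^(t), y(t) = C_1e^(t) + C_2te^(t)

Coefficient matrix A = [[4, -9], [1, -2]].
Characteristic polynomial det(A - λI) = λ^2 - 2λ + 1 = 0.
Single eigenvalue λ = 1 with algebraic multiplicity 2.
Eigenvector v = (3,1); generalized eigenvector w with (A-λI)w=v is (1,0).
General solution: e^(t)[C_1·v + C_2·(t·v + w)].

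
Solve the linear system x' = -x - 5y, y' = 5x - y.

Coefficient matrix A = [[-1, -5], [5, -1]].
Characteristic polynomial det(A - λI) = λ^2 + 2λ + 26 = 0.
Eigenvalues λ = -1 ± 5i (complex conjugate pair).
For λ=-1+5i: an eigenvector is (0,1) - i(-1,0) = (0 + i, 1).
A real fundamental pair from Re and Im of e^((-1+5i)t)v: X_1 = e^(-t)(cos(5t)·(0,1) + sin(5t)·(-1,0)), X_2 = e^(-t)(sin(5t)·(0,1) - cos(5t)·(-1,0)).
General solution: c_1X_1 + c_2X_2.

x(t) = -c_1e^(-t)sin(5t) + c_2e^(-t)cos(5t), y(t) = c_1e^(-t)cos(5t) + c_2e^(-t)sin(5t)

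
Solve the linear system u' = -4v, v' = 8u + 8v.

Coefficient matrix A = [[0, -4], [8, 8]].
Characteristic polynomial det(A - λI) = λ^2 - 8λ + 32 = 0.
Eigenvalues λ = 4 ± 4i (complex conjugate pair).
For λ=4+4i: an eigenvector is (-1,1) - i(0,-1) = (-1, 1 + i).
A real fundamental pair from Re and Im of e^((4+4i)t)v: X_1 = e^(4t)(cos(4t)·(-1,1) + sin(4t)·(0,-1)), X_2 = e^(4t)(sin(4t)·(-1,1) - cos(4t)·(0,-1)).
General solution: K_1X_1 + K_2X_2.

u(t) = -K_1e^(4t)cos(4t) - K_2e^(4t)sin(4t), v(t) = -K_1e^(4t)sin(4t) + K_1e^(4t)cos(4t) + K_2e^(4t)sin(4t) + K_2e^(4t)cos(4t)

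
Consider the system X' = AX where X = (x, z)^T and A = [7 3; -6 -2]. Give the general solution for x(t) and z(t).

Coefficient matrix A = [[7, 3], [-6, -2]].
Characteristic polynomial det(A - λI) = λ^2 - 5λ + 4 = 0.
Eigenvalues λ = 1, 4.
For λ=1: (A-λI) row 1 is [6, 3], so an eigenvector is (1, -2).
For λ=4: (A-λI) row 1 is [3, 3], so an eigenvector is (-1, 1).
General solution: C_1e^(t)(1,-2) + C_2e^(4t)(-1,1).

x(t) = C_1e^(t) - C_2e^(4t), z(t) = -2C_1e^(t) + C_2e^(4t)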